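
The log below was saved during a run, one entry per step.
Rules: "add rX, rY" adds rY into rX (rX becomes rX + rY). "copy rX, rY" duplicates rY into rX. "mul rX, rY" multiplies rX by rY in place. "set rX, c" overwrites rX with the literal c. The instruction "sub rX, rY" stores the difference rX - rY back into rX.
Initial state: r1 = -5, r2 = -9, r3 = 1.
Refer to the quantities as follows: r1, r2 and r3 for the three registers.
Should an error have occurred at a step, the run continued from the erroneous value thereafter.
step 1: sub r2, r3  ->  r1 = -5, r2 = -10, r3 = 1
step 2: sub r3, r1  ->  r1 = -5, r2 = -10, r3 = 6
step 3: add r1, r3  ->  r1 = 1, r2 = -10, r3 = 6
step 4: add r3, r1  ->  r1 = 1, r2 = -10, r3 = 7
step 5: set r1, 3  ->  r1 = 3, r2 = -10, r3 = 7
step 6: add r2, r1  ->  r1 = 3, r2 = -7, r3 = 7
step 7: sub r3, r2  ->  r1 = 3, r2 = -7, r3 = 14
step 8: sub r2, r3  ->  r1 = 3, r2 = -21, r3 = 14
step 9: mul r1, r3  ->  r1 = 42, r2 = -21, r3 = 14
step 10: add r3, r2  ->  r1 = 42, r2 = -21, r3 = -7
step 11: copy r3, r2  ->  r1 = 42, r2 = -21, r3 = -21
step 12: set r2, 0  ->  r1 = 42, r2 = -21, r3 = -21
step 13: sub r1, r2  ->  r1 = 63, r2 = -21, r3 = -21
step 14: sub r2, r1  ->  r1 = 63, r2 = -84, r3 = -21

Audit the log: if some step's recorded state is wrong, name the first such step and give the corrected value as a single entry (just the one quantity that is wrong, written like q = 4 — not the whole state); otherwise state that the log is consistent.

Recomputing the run from the initial state:
step 1: r1 = -5, r2 = -10, r3 = 1
step 2: r1 = -5, r2 = -10, r3 = 6
step 3: r1 = 1, r2 = -10, r3 = 6
step 4: r1 = 1, r2 = -10, r3 = 7
step 5: r1 = 3, r2 = -10, r3 = 7
step 6: r1 = 3, r2 = -7, r3 = 7
step 7: r1 = 3, r2 = -7, r3 = 14
step 8: r1 = 3, r2 = -21, r3 = 14
step 9: r1 = 42, r2 = -21, r3 = 14
step 10: r1 = 42, r2 = -21, r3 = -7
step 11: r1 = 42, r2 = -21, r3 = -21
step 12: r1 = 42, r2 = 0, r3 = -21
step 13: r1 = 42, r2 = 0, r3 = -21
step 14: r1 = 42, r2 = -42, r3 = -21
The first disagreement with the log is at step 12, where the value should be r2 = 0.

step 12, r2 = 0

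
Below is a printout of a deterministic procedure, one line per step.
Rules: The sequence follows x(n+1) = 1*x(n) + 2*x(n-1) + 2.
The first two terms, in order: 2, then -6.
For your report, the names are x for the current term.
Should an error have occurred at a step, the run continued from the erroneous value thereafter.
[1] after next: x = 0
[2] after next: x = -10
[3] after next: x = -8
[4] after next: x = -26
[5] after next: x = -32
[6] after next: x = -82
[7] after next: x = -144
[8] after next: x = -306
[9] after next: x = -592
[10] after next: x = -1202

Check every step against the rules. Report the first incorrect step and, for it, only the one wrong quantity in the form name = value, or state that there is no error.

Recomputing the run from the initial state:
step 1: x = 0
step 2: x = -10
step 3: x = -8
step 4: x = -26
step 5: x = -40
step 6: x = -90
step 7: x = -168
step 8: x = -346
step 9: x = -680
step 10: x = -1370
The first disagreement with the printout is at step 5, where the value should be x = -40.

step 5, x = -40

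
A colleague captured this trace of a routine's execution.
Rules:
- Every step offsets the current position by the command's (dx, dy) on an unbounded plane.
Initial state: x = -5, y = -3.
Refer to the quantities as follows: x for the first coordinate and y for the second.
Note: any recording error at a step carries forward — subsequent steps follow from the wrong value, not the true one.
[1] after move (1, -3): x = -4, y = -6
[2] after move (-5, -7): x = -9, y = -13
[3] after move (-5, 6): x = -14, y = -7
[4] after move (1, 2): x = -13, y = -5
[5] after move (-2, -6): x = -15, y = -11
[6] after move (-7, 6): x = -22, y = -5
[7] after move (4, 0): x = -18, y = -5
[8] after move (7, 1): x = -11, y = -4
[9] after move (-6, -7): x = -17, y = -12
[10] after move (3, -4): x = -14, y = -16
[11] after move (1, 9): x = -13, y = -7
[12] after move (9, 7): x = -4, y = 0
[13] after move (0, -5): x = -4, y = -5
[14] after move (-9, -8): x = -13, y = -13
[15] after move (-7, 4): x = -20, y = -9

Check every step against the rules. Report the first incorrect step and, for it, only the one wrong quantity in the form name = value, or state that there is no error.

step 9, y = -11

Recomputing the run from the initial state:
step 1: x = -4, y = -6
step 2: x = -9, y = -13
step 3: x = -14, y = -7
step 4: x = -13, y = -5
step 5: x = -15, y = -11
step 6: x = -22, y = -5
step 7: x = -18, y = -5
step 8: x = -11, y = -4
step 9: x = -17, y = -11
step 10: x = -14, y = -15
step 11: x = -13, y = -6
step 12: x = -4, y = 1
step 13: x = -4, y = -4
step 14: x = -13, y = -12
step 15: x = -20, y = -8
The first disagreement with the trace is at step 9, where the value should be y = -11.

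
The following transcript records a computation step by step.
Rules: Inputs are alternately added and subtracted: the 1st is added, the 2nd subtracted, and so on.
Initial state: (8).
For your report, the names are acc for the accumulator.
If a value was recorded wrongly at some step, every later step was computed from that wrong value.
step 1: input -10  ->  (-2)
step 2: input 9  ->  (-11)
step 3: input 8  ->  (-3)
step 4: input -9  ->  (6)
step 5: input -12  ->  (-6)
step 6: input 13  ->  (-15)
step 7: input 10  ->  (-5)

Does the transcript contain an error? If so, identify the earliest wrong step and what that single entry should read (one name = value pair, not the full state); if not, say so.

Step 1: acc = 8 + -10 = -2 — checks out.
Step 2: acc = -2 - 9 = -11 — exactly as logged.
Step 3: acc = -11 + 8 = -3 — consistent with the transcript.
Step 4: acc = -3 - -9 = 6 — agrees with the transcript.
Step 5: acc = 6 + -12 = -6 — exactly as logged.
Step 6: acc = -6 - 13 = -19 — the transcript has a different value.
Conclusion: step 6 carries the first error; the entry should be acc = -19.

step 6, acc = -19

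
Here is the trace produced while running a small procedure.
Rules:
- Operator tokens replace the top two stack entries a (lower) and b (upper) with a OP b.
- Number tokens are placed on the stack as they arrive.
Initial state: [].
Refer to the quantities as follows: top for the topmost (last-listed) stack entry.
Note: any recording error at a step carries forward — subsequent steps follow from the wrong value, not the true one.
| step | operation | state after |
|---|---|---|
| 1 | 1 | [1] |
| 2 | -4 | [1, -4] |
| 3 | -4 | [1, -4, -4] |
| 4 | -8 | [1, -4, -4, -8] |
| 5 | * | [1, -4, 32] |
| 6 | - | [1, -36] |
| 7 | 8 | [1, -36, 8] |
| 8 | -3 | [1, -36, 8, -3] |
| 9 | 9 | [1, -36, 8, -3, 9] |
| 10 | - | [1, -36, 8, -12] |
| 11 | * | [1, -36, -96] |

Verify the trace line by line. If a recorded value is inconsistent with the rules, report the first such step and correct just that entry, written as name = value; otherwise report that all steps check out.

no error

1. push 1: top = 1 (exactly as logged)
2. push -4: top = -4 (no discrepancy)
3. push -4: top = -4 (checks out)
4. push -8: top = -8 (in agreement)
5. -4 * -8 = 32 (exactly as logged)
6. -4 - 32 = -36 (verified)
7. push 8: top = 8 (same as recorded)
8. push -3: top = -3 (exactly as logged)
9. push 9: top = 9 (same as recorded)
10. -3 - 9 = -12 (in agreement)
11. 8 * -12 = -96 (no discrepancy)
All entries verified; no error found.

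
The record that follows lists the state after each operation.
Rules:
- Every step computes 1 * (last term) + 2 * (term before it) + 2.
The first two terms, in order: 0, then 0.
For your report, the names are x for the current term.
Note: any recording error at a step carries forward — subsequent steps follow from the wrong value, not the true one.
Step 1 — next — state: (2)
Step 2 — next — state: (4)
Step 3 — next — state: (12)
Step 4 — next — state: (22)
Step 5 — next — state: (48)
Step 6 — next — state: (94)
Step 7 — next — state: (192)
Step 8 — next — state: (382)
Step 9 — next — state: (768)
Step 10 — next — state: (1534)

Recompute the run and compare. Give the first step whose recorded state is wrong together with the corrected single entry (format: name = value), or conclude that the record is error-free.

step 1: x = 1*(0) + (2)*(0) + (2) = 2 -> verified
step 2: x = 1*(2) + (2)*(0) + (2) = 4 -> matches
step 3: x = 1*(4) + (2)*(2) + (2) = 10 -> the record has a different value
So the first discrepancy is step 3, where the right value is x = 10.

step 3, x = 10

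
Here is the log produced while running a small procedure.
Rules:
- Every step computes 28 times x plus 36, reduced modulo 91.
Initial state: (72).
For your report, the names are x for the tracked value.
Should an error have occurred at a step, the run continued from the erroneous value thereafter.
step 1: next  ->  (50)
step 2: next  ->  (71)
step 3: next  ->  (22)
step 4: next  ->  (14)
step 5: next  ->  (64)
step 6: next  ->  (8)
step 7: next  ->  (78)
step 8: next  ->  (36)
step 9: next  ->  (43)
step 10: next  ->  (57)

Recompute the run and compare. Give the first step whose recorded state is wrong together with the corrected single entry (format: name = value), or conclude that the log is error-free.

1. x = (28*72 + 36) mod 91 = 50 (consistent with the log)
2. x = (28*50 + 36) mod 91 = 71 (in agreement)
3. x = (28*71 + 36) mod 91 = 22 (in agreement)
4. x = (28*22 + 36) mod 91 = 15 (this is not what the log shows)
Step 4 is the first one off; corrected, x = 15.

step 4, x = 15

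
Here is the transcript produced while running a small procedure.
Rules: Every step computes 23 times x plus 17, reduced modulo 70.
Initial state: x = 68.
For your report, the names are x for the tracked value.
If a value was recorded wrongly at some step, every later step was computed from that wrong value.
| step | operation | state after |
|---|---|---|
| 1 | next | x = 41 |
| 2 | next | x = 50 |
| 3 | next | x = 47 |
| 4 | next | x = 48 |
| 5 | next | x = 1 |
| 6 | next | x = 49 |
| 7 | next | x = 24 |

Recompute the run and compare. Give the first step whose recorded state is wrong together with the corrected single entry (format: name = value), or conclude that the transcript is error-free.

step 6, x = 40

Recomputing the run from the initial state:
step 1: x = 41
step 2: x = 50
step 3: x = 47
step 4: x = 48
step 5: x = 1
step 6: x = 40
step 7: x = 27
The first disagreement with the transcript is at step 6, where the value should be x = 40.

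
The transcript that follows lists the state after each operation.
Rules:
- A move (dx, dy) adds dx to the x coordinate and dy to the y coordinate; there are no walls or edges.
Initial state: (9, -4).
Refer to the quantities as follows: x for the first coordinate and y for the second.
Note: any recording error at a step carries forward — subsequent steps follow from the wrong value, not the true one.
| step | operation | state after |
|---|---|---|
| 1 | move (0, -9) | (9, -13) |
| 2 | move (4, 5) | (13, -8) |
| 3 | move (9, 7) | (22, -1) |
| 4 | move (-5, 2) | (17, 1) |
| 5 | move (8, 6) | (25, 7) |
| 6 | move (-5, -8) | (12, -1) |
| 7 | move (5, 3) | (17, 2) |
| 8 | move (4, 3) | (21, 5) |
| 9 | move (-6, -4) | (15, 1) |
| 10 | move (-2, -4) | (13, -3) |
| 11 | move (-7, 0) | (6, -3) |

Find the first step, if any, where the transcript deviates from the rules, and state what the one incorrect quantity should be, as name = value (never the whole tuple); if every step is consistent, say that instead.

step 6, x = 20

Step 1: x = 9 + (0) = 9, y = -4 + (-9) = -13 — in agreement.
Step 2: x = 9 + (4) = 13, y = -13 + (5) = -8 — exactly as logged.
Step 3: x = 13 + (9) = 22, y = -8 + (7) = -1 — same as recorded.
Step 4: x = 22 + (-5) = 17, y = -1 + (2) = 1 — no discrepancy.
Step 5: x = 17 + (8) = 25, y = 1 + (6) = 7 — in agreement.
Step 6: x = 25 + (-5) = 20, y = 7 + (-8) = -1 — a discrepancy with the transcript.
Conclusion: step 6 carries the first error; the entry should be x = 20.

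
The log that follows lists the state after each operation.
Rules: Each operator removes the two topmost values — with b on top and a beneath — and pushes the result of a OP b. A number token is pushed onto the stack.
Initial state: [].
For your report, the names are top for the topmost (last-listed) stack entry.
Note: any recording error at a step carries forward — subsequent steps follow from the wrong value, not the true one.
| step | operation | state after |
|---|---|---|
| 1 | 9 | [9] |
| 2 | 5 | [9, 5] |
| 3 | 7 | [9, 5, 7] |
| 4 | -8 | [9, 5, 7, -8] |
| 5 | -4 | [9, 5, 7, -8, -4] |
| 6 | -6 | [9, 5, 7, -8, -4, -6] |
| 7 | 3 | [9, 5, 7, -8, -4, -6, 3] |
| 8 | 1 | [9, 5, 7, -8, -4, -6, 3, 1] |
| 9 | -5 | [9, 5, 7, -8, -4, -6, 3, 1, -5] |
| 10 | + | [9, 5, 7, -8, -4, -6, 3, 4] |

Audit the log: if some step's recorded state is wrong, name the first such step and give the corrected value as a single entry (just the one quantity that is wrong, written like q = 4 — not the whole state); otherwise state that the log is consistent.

Recomputing the run from the initial state:
step 1: [9]
step 2: [9, 5]
step 3: [9, 5, 7]
step 4: [9, 5, 7, -8]
step 5: [9, 5, 7, -8, -4]
step 6: [9, 5, 7, -8, -4, -6]
step 7: [9, 5, 7, -8, -4, -6, 3]
step 8: [9, 5, 7, -8, -4, -6, 3, 1]
step 9: [9, 5, 7, -8, -4, -6, 3, 1, -5]
step 10: [9, 5, 7, -8, -4, -6, 3, -4]
The first disagreement with the log is at step 10, where the value should be top = -4.

step 10, top = -4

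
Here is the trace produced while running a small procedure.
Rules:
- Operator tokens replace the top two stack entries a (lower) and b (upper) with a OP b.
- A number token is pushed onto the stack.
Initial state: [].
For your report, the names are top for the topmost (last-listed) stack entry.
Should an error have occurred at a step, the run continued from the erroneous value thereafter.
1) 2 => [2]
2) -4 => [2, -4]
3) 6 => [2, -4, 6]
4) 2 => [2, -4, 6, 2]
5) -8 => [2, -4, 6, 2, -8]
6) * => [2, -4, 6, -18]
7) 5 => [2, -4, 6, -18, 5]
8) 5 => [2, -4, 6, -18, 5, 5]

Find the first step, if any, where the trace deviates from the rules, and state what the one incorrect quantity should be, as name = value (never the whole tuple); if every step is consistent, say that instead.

Recomputing the run from the initial state:
step 1: [2]
step 2: [2, -4]
step 3: [2, -4, 6]
step 4: [2, -4, 6, 2]
step 5: [2, -4, 6, 2, -8]
step 6: [2, -4, 6, -16]
step 7: [2, -4, 6, -16, 5]
step 8: [2, -4, 6, -16, 5, 5]
The first disagreement with the trace is at step 6, where the value should be top = -16.

step 6, top = -16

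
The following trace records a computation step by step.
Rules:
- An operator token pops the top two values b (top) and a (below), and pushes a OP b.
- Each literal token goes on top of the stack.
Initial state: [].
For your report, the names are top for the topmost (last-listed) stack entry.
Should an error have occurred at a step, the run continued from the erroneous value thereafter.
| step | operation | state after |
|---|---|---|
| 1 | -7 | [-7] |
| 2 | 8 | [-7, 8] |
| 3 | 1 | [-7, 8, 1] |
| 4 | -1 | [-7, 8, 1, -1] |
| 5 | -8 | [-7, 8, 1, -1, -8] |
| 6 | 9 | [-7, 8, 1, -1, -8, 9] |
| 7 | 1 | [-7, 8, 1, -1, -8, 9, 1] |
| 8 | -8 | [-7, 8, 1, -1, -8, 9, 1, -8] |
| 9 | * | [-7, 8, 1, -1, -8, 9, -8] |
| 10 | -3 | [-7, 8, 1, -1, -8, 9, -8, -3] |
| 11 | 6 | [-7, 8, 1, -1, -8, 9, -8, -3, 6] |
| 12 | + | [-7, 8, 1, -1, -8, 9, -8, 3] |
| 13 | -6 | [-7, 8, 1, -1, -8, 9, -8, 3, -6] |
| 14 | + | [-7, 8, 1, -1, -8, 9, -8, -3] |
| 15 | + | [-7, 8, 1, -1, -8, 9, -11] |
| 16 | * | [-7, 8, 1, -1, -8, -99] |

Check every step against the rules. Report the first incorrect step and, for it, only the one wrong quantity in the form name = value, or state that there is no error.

no error

Recomputing the run from the initial state:
step 1: [-7]
step 2: [-7, 8]
step 3: [-7, 8, 1]
step 4: [-7, 8, 1, -1]
step 5: [-7, 8, 1, -1, -8]
step 6: [-7, 8, 1, -1, -8, 9]
step 7: [-7, 8, 1, -1, -8, 9, 1]
step 8: [-7, 8, 1, -1, -8, 9, 1, -8]
step 9: [-7, 8, 1, -1, -8, 9, -8]
step 10: [-7, 8, 1, -1, -8, 9, -8, -3]
step 11: [-7, 8, 1, -1, -8, 9, -8, -3, 6]
step 12: [-7, 8, 1, -1, -8, 9, -8, 3]
step 13: [-7, 8, 1, -1, -8, 9, -8, 3, -6]
step 14: [-7, 8, 1, -1, -8, 9, -8, -3]
step 15: [-7, 8, 1, -1, -8, 9, -11]
step 16: [-7, 8, 1, -1, -8, -99]
This matches the trace at every step.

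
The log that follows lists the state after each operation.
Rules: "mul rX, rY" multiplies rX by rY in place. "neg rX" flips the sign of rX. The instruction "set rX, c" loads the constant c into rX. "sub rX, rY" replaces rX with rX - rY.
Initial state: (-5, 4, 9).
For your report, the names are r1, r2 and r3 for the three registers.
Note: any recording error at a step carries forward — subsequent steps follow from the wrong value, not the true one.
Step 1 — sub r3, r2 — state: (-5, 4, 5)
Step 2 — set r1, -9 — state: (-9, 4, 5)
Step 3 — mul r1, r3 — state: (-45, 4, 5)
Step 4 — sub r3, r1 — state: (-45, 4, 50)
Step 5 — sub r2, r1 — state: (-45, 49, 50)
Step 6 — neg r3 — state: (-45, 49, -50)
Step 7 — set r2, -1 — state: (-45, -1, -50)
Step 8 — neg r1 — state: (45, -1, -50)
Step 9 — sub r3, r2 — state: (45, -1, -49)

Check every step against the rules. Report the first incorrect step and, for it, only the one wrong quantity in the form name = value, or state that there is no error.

Recomputing the run from the initial state:
step 1: r1 = -5, r2 = 4, r3 = 5
step 2: r1 = -9, r2 = 4, r3 = 5
step 3: r1 = -45, r2 = 4, r3 = 5
step 4: r1 = -45, r2 = 4, r3 = 50
step 5: r1 = -45, r2 = 49, r3 = 50
step 6: r1 = -45, r2 = 49, r3 = -50
step 7: r1 = -45, r2 = -1, r3 = -50
step 8: r1 = 45, r2 = -1, r3 = -50
step 9: r1 = 45, r2 = -1, r3 = -49
This matches the log at every step.

no error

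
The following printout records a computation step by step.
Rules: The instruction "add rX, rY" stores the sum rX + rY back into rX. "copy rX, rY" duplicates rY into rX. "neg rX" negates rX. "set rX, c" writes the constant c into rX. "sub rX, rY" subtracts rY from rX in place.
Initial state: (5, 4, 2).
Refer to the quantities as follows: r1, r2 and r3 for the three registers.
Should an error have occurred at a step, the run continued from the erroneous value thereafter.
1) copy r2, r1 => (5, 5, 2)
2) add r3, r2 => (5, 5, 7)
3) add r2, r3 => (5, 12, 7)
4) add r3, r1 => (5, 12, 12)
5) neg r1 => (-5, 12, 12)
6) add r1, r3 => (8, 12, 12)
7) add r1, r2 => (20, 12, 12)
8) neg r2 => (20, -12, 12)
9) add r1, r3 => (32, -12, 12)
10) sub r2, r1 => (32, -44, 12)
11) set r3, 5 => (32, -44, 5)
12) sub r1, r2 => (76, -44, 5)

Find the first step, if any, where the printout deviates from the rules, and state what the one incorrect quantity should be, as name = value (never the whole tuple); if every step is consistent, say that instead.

step 1: r2 = 5 -> confirmed correct
step 2: r3 = 2 + 5 = 7 -> checks out
step 3: r2 = 5 + 7 = 12 -> matches
step 4: r3 = 7 + 5 = 12 -> consistent with the printout
step 5: r1 = -(5) = -5 -> matches
step 6: r1 = -5 + 12 = 7 -> not what was recorded
Step 6 is the first one off; corrected, r1 = 7.

step 6, r1 = 7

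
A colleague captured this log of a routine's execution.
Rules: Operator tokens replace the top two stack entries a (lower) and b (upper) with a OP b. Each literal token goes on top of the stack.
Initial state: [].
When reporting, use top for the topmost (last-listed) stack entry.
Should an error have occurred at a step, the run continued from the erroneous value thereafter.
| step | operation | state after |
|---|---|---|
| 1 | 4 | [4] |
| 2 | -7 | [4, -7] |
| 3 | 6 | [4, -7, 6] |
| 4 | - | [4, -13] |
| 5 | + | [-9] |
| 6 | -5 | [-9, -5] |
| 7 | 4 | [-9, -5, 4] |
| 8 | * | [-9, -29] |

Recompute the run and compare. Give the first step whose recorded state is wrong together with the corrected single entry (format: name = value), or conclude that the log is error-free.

step 8, top = -20

step 1: push 4: top = 4 -> verified
step 2: push -7: top = -7 -> checks out
step 3: push 6: top = 6 -> in agreement
step 4: -7 - 6 = -13 -> checks out
step 5: 4 + -13 = -9 -> same as recorded
step 6: push -5: top = -5 -> checks out
step 7: push 4: top = 4 -> no discrepancy
step 8: -5 * 4 = -20 -> a discrepancy with the log
The earliest wrong entry is at step 8: it should read top = -20.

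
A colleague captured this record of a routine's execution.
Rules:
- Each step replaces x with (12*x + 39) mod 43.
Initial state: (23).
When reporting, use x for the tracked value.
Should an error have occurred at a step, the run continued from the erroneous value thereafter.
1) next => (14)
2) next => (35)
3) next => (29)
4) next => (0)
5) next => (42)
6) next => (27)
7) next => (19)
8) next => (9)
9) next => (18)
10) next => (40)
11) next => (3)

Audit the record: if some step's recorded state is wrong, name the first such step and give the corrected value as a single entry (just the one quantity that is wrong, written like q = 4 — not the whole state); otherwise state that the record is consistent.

step 5, x = 39

step 1: x = (12*23 + 39) mod 43 = 14 -> confirmed correct
step 2: x = (12*14 + 39) mod 43 = 35 -> exactly as logged
step 3: x = (12*35 + 39) mod 43 = 29 -> confirmed correct
step 4: x = (12*29 + 39) mod 43 = 0 -> verified
step 5: x = (12*0 + 39) mod 43 = 39 -> the record has a different value
So the first discrepancy is step 5, where the right value is x = 39.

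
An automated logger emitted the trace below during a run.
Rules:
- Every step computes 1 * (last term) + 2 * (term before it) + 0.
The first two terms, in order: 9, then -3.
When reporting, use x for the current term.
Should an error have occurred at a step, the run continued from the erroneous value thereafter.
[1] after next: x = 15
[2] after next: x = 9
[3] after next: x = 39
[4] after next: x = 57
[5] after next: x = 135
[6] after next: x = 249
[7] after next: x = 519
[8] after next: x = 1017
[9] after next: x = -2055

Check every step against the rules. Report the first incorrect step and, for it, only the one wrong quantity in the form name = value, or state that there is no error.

step 9, x = 2055

Step 1: x = 1*(-3) + (2)*(9) + (0) = 15 — in agreement.
Step 2: x = 1*(15) + (2)*(-3) + (0) = 9 — matches.
Step 3: x = 1*(9) + (2)*(15) + (0) = 39 — agrees with the trace.
Step 4: x = 1*(39) + (2)*(9) + (0) = 57 — agrees with the trace.
Step 5: x = 1*(57) + (2)*(39) + (0) = 135 — confirmed correct.
Step 6: x = 1*(135) + (2)*(57) + (0) = 249 — in agreement.
Step 7: x = 1*(249) + (2)*(135) + (0) = 519 — no discrepancy.
Step 8: x = 1*(519) + (2)*(249) + (0) = 1017 — no discrepancy.
Step 9: x = 1*(1017) + (2)*(519) + (0) = 2055 — the trace has a different value.
Conclusion: step 9 carries the first error; the entry should be x = 2055.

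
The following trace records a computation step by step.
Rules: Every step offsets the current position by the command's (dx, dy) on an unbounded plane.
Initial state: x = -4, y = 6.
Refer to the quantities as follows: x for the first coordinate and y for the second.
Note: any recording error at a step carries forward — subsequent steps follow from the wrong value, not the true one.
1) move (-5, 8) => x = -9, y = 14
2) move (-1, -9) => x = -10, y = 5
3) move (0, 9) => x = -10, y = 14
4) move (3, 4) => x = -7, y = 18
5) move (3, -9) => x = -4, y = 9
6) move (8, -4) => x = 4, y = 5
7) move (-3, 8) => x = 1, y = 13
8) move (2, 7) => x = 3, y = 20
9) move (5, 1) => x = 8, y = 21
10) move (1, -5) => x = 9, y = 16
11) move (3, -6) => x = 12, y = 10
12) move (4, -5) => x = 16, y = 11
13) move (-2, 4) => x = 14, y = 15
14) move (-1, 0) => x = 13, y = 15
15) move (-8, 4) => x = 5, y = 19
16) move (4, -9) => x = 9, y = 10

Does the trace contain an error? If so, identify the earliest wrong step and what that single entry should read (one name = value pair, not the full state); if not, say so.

step 12, y = 5

Recomputing the run from the initial state:
step 1: x = -9, y = 14
step 2: x = -10, y = 5
step 3: x = -10, y = 14
step 4: x = -7, y = 18
step 5: x = -4, y = 9
step 6: x = 4, y = 5
step 7: x = 1, y = 13
step 8: x = 3, y = 20
step 9: x = 8, y = 21
step 10: x = 9, y = 16
step 11: x = 12, y = 10
step 12: x = 16, y = 5
step 13: x = 14, y = 9
step 14: x = 13, y = 9
step 15: x = 5, y = 13
step 16: x = 9, y = 4
The first disagreement with the trace is at step 12, where the value should be y = 5.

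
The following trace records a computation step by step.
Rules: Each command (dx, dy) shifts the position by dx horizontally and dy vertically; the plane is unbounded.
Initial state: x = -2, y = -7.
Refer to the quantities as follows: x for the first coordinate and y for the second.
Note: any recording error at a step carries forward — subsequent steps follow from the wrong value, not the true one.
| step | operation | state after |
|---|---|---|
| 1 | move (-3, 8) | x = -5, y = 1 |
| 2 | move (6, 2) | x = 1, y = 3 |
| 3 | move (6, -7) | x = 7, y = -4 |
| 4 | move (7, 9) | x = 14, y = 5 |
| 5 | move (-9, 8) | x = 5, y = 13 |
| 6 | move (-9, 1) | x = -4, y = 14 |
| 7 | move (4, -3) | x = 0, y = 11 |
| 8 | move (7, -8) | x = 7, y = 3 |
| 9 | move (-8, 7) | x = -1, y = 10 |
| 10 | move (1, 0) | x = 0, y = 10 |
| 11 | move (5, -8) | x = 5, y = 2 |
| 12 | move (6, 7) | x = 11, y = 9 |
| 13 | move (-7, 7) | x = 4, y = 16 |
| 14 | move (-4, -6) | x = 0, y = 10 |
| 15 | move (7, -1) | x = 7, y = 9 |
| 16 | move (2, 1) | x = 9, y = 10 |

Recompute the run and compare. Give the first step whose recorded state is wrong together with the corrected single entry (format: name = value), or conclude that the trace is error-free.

step 1: x = -2 + (-3) = -5, y = -7 + (8) = 1 -> no discrepancy
step 2: x = -5 + (6) = 1, y = 1 + (2) = 3 -> agrees with the trace
step 3: x = 1 + (6) = 7, y = 3 + (-7) = -4 -> checks out
step 4: x = 7 + (7) = 14, y = -4 + (9) = 5 -> exactly as logged
step 5: x = 14 + (-9) = 5, y = 5 + (8) = 13 -> in agreement
step 6: x = 5 + (-9) = -4, y = 13 + (1) = 14 -> verified
step 7: x = -4 + (4) = 0, y = 14 + (-3) = 11 -> no discrepancy
step 8: x = 0 + (7) = 7, y = 11 + (-8) = 3 -> matches
step 9: x = 7 + (-8) = -1, y = 3 + (7) = 10 -> exactly as logged
step 10: x = -1 + (1) = 0, y = 10 + (0) = 10 -> matches
step 11: x = 0 + (5) = 5, y = 10 + (-8) = 2 -> consistent with the trace
step 12: x = 5 + (6) = 11, y = 2 + (7) = 9 -> confirmed correct
step 13: x = 11 + (-7) = 4, y = 9 + (7) = 16 -> consistent with the trace
step 14: x = 4 + (-4) = 0, y = 16 + (-6) = 10 -> confirmed correct
step 15: x = 0 + (7) = 7, y = 10 + (-1) = 9 -> confirmed correct
step 16: x = 7 + (2) = 9, y = 9 + (1) = 10 -> agrees with the trace
Every step is consistent.

no error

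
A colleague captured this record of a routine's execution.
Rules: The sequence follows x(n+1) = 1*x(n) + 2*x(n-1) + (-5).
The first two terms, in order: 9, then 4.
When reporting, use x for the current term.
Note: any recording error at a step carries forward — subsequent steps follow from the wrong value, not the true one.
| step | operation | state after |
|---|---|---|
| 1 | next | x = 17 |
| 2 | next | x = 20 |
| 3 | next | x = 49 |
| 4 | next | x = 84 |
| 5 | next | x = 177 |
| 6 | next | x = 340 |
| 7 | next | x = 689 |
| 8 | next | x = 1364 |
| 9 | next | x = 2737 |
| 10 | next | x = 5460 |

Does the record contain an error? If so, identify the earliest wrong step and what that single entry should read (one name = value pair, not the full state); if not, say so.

Recomputing the run from the initial state:
step 1: x = 17
step 2: x = 20
step 3: x = 49
step 4: x = 84
step 5: x = 177
step 6: x = 340
step 7: x = 689
step 8: x = 1364
step 9: x = 2737
step 10: x = 5460
This matches the record at every step.

no error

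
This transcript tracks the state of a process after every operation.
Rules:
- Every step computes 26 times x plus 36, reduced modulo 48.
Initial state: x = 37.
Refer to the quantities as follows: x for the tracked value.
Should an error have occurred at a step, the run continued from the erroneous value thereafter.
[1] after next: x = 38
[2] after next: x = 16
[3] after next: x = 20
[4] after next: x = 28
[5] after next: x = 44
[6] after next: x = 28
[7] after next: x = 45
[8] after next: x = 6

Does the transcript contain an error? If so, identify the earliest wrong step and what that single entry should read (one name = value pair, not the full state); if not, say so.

step 7, x = 44

Recomputing the run from the initial state:
step 1: x = 38
step 2: x = 16
step 3: x = 20
step 4: x = 28
step 5: x = 44
step 6: x = 28
step 7: x = 44
step 8: x = 28
The first disagreement with the transcript is at step 7, where the value should be x = 44.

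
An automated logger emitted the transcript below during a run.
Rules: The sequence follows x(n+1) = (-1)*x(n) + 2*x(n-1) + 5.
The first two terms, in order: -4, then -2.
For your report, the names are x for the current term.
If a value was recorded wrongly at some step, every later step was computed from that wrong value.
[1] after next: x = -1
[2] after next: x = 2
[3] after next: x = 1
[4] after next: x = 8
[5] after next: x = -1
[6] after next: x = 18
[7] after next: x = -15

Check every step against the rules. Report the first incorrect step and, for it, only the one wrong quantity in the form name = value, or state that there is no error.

step 6, x = 22

step 1: x = -1*(-2) + (2)*(-4) + (5) = -1 -> same as recorded
step 2: x = -1*(-1) + (2)*(-2) + (5) = 2 -> same as recorded
step 3: x = -1*(2) + (2)*(-1) + (5) = 1 -> verified
step 4: x = -1*(1) + (2)*(2) + (5) = 8 -> in agreement
step 5: x = -1*(8) + (2)*(1) + (5) = -1 -> in agreement
step 6: x = -1*(-1) + (2)*(8) + (5) = 22 -> a discrepancy with the transcript
Conclusion: step 6 carries the first error; the entry should be x = 22.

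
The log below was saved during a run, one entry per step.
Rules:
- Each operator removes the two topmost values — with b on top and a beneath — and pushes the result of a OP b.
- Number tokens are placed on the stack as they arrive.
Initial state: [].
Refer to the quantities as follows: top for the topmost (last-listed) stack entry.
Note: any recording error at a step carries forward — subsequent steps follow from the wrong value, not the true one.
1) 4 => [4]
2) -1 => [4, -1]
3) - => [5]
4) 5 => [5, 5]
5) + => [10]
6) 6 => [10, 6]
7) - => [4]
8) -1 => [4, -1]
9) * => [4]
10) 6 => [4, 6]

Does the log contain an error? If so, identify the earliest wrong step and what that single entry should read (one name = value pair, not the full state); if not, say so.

Recomputing the run from the initial state:
step 1: [4]
step 2: [4, -1]
step 3: [5]
step 4: [5, 5]
step 5: [10]
step 6: [10, 6]
step 7: [4]
step 8: [4, -1]
step 9: [-4]
step 10: [-4, 6]
The first disagreement with the log is at step 9, where the value should be top = -4.

step 9, top = -4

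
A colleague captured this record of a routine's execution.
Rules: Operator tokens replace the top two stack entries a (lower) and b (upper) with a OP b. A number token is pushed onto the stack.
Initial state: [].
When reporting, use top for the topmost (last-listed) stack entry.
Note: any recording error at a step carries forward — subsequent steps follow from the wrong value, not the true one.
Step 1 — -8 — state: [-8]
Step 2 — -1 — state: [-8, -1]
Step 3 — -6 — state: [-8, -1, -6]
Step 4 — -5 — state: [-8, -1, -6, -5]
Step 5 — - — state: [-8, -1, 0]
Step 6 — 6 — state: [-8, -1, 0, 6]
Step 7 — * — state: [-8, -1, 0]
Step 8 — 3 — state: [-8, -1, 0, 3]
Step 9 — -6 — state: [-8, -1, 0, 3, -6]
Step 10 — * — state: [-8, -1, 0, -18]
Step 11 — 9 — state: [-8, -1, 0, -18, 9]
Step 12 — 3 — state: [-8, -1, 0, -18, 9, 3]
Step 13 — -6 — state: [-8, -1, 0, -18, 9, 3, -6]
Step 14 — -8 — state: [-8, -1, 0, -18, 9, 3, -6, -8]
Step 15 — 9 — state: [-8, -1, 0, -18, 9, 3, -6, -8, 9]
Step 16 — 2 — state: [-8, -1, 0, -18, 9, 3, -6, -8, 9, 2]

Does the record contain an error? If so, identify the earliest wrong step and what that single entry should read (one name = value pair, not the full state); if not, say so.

step 5, top = -1

step 1: push -8: top = -8 -> matches
step 2: push -1: top = -1 -> no discrepancy
step 3: push -6: top = -6 -> checks out
step 4: push -5: top = -5 -> consistent with the record
step 5: -6 - -5 = -1 -> this is not what the record shows
Conclusion: step 5 carries the first error; the entry should be top = -1.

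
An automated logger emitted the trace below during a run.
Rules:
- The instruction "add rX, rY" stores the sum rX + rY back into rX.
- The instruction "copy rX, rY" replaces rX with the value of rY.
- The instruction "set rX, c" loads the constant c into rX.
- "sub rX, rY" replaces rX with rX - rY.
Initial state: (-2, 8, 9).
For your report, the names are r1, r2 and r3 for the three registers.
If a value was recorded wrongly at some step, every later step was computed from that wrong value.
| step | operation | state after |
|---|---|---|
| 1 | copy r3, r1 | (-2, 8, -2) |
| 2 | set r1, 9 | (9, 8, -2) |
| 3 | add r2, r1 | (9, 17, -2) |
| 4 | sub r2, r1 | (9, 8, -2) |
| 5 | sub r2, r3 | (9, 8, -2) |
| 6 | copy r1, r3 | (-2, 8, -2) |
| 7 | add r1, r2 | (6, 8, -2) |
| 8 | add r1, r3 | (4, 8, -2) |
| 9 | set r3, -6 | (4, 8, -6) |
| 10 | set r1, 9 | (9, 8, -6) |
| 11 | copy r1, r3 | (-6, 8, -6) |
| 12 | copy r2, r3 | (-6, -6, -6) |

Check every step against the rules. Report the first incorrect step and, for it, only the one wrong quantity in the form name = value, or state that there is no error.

Recomputing the run from the initial state:
step 1: r1 = -2, r2 = 8, r3 = -2
step 2: r1 = 9, r2 = 8, r3 = -2
step 3: r1 = 9, r2 = 17, r3 = -2
step 4: r1 = 9, r2 = 8, r3 = -2
step 5: r1 = 9, r2 = 10, r3 = -2
step 6: r1 = -2, r2 = 10, r3 = -2
step 7: r1 = 8, r2 = 10, r3 = -2
step 8: r1 = 6, r2 = 10, r3 = -2
step 9: r1 = 6, r2 = 10, r3 = -6
step 10: r1 = 9, r2 = 10, r3 = -6
step 11: r1 = -6, r2 = 10, r3 = -6
step 12: r1 = -6, r2 = -6, r3 = -6
The first disagreement with the trace is at step 5, where the value should be r2 = 10.

step 5, r2 = 10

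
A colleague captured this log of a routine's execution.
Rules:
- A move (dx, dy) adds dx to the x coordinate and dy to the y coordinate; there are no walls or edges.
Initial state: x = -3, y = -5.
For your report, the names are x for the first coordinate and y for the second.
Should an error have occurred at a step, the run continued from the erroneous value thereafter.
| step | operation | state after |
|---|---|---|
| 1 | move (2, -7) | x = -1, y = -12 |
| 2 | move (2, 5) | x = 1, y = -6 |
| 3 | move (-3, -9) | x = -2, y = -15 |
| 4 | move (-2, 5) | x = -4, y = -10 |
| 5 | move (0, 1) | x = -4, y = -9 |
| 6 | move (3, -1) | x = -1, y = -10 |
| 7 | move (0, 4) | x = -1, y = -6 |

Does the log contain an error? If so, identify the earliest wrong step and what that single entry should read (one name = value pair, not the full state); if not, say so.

step 2, y = -7

Step 1: x = -3 + (2) = -1, y = -5 + (-7) = -12 — in agreement.
Step 2: x = -1 + (2) = 1, y = -12 + (5) = -7 — the entry is off here.
First deviation found at step 2; the corrected entry is y = -7.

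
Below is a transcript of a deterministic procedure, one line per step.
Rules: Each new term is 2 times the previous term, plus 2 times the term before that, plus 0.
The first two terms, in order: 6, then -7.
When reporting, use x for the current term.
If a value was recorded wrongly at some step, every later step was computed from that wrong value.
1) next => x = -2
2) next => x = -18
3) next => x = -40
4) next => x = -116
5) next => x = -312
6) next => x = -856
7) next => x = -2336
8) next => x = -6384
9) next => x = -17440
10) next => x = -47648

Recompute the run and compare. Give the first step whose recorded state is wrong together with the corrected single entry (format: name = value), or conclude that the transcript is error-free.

no error

Step 1: x = 2*(-7) + (2)*(6) + (0) = -2 — verified.
Step 2: x = 2*(-2) + (2)*(-7) + (0) = -18 — checks out.
Step 3: x = 2*(-18) + (2)*(-2) + (0) = -40 — consistent with the transcript.
Step 4: x = 2*(-40) + (2)*(-18) + (0) = -116 — agrees with the transcript.
Step 5: x = 2*(-116) + (2)*(-40) + (0) = -312 — exactly as logged.
Step 6: x = 2*(-312) + (2)*(-116) + (0) = -856 — consistent with the transcript.
Step 7: x = 2*(-856) + (2)*(-312) + (0) = -2336 — agrees with the transcript.
Step 8: x = 2*(-2336) + (2)*(-856) + (0) = -6384 — same as recorded.
Step 9: x = 2*(-6384) + (2)*(-2336) + (0) = -17440 — checks out.
Step 10: x = 2*(-17440) + (2)*(-6384) + (0) = -47648 — consistent with the transcript.
All entries verified; no error found.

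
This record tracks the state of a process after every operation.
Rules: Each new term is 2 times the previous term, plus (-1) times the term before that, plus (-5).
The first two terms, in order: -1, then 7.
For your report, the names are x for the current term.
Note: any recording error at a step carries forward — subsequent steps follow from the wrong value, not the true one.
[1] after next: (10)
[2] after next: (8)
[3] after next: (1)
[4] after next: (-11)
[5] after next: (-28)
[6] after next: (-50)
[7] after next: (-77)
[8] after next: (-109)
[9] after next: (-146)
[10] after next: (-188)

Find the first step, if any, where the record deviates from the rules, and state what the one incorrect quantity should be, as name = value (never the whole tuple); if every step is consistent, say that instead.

step 1: x = 2*(7) + (-1)*(-1) + (-5) = 10 -> agrees with the record
step 2: x = 2*(10) + (-1)*(7) + (-5) = 8 -> consistent with the record
step 3: x = 2*(8) + (-1)*(10) + (-5) = 1 -> consistent with the record
step 4: x = 2*(1) + (-1)*(8) + (-5) = -11 -> no discrepancy
step 5: x = 2*(-11) + (-1)*(1) + (-5) = -28 -> agrees with the record
step 6: x = 2*(-28) + (-1)*(-11) + (-5) = -50 -> consistent with the record
step 7: x = 2*(-50) + (-1)*(-28) + (-5) = -77 -> no discrepancy
step 8: x = 2*(-77) + (-1)*(-50) + (-5) = -109 -> verified
step 9: x = 2*(-109) + (-1)*(-77) + (-5) = -146 -> same as recorded
step 10: x = 2*(-146) + (-1)*(-109) + (-5) = -188 -> no discrepancy
Nothing is out of place; the run is error-free.

no error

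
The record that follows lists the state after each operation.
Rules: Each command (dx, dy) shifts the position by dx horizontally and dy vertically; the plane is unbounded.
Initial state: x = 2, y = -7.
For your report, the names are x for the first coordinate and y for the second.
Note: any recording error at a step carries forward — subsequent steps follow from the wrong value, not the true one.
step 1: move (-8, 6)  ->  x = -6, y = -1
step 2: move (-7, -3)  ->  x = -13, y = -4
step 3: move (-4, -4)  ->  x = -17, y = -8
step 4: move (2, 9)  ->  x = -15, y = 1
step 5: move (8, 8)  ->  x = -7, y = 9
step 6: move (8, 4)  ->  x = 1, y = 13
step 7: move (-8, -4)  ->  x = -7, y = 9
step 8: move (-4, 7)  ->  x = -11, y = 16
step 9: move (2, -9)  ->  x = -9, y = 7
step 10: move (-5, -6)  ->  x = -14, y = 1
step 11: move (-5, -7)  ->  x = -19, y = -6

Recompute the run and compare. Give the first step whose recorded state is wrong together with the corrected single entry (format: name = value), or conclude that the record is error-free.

step 1: x = 2 + (-8) = -6, y = -7 + (6) = -1 -> same as recorded
step 2: x = -6 + (-7) = -13, y = -1 + (-3) = -4 -> verified
step 3: x = -13 + (-4) = -17, y = -4 + (-4) = -8 -> checks out
step 4: x = -17 + (2) = -15, y = -8 + (9) = 1 -> same as recorded
step 5: x = -15 + (8) = -7, y = 1 + (8) = 9 -> confirmed correct
step 6: x = -7 + (8) = 1, y = 9 + (4) = 13 -> in agreement
step 7: x = 1 + (-8) = -7, y = 13 + (-4) = 9 -> exactly as logged
step 8: x = -7 + (-4) = -11, y = 9 + (7) = 16 -> no discrepancy
step 9: x = -11 + (2) = -9, y = 16 + (-9) = 7 -> agrees with the record
step 10: x = -9 + (-5) = -14, y = 7 + (-6) = 1 -> in agreement
step 11: x = -14 + (-5) = -19, y = 1 + (-7) = -6 -> agrees with the record
All steps check out; nothing to correct.

no error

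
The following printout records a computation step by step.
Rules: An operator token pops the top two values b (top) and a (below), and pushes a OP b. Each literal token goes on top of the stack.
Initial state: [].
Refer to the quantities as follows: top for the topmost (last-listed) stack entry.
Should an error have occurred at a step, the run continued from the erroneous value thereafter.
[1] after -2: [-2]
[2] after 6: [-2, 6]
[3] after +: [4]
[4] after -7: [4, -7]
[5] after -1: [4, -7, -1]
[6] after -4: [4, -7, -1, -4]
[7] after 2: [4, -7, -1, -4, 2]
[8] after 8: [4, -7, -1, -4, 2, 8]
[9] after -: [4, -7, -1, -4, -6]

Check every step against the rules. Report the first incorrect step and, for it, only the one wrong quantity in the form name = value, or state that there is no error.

no error

Recomputing the run from the initial state:
step 1: [-2]
step 2: [-2, 6]
step 3: [4]
step 4: [4, -7]
step 5: [4, -7, -1]
step 6: [4, -7, -1, -4]
step 7: [4, -7, -1, -4, 2]
step 8: [4, -7, -1, -4, 2, 8]
step 9: [4, -7, -1, -4, -6]
This matches the printout at every step.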